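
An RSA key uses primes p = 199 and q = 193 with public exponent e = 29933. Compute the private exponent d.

2789

φ(n) = (p−1)(q−1) = 198·192 = 38016.
Need d with 29933·d ≡ 1 (mod 38016). Apply the extended Euclidean algorithm:
38016 = 1×29933 + 8083
29933 = 3×8083 + 5684
8083 = 1×5684 + 2399
5684 = 2×2399 + 886
2399 = 2×886 + 627
886 = 1×627 + 259
627 = 2×259 + 109
259 = 2×109 + 41
109 = 2×41 + 27
41 = 1×27 + 14
27 = 1×14 + 13
14 = 1×13 + 1
13 = 13×1 + 0
Back-substitute:
1 = 14 − 13
1 = −27 + 2·14
1 = 2·41 − 3·27
1 = −3·109 + 8·41
1 = 8·259 − 19·109
1 = −19·627 + 46·259
1 = 46·886 − 65·627
1 = −65·2399 + 176·886
1 = 176·5684 − 417·2399
1 = −417·8083 + 593·5684
1 = 593·29933 − 2196·8083
1 = −2196·38016 + 2789·29933
So 29933·2789 ≡ 1 (mod 38016), hence d = 2789.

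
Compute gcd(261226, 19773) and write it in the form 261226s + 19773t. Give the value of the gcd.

1

Repeated division:
261226 = 13·19773 + 4177
19773 = 4·4177 + 3065
4177 = 1·3065 + 1112
3065 = 2·1112 + 841
1112 = 1·841 + 271
841 = 3·271 + 28
271 = 9·28 + 19
28 = 1·19 + 9
19 = 2·9 + 1
9 = 9·1 + 0
gcd(261226, 19773) = 1.
Express as a combination:
1 = 19 − 2·9
1 = −2·28 + 3·19
1 = 3·271 − 29·28
1 = −29·841 + 90·271
1 = 90·1112 − 119·841
1 = −119·3065 + 328·1112
1 = 328·4177 − 447·3065
1 = −447·19773 + 2116·4177
1 = 2116·261226 − 27955·19773
So 1 = (2116)·261226 + (-27955)·19773.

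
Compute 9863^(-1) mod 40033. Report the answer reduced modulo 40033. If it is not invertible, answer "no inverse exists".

no inverse exists

Compute gcd(9863, 40033):
40033 = 4*9863 + 581
9863 = 16*581 + 567
581 = 1*567 + 14
567 = 40*14 + 7
14 = 2*7 + 0
Since gcd = 7 > 1, 9863 is not a unit mod 40033.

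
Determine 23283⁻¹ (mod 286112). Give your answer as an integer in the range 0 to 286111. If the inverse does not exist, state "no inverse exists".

66075

Run Euclid on (286112, 23283):
286112 = 12×23283 + 6716
23283 = 3×6716 + 3135
6716 = 2×3135 + 446
3135 = 7×446 + 13
446 = 34×13 + 4
13 = 3×4 + 1
4 = 4×1 + 0
Since gcd(23283, 286112) = 1, back-substitute to write 1 as a combination:
1 = 13 − 3·4
1 = −3·446 + 103·13
1 = 103·3135 − 724·446
1 = −724·6716 + 1551·3135
1 = 1551·23283 − 5377·6716
1 = −5377·286112 + 66075·23283
So 23283·66075 ≡ 1 (mod 286112).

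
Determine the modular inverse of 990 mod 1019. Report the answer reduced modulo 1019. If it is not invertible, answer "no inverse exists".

gcd(1019, 990) by repeated division:
1019 = 1×990 + 29
990 = 34×29 + 4
29 = 7×4 + 1
4 = 4×1 + 0
The gcd is 1. Working backward:
1 = 29 − 7·4
1 = −7·990 + 239·29
1 = 239·1019 − 246·990
Hence 990⁻¹ ≡ -246 ≡ 773 (mod 1019).

773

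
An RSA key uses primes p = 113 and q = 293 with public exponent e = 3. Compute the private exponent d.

φ(n) = (p−1)(q−1) = 112·292 = 32704.
Need d with 3·d ≡ 1 (mod 32704). Apply the extended Euclidean algorithm:
32704 = 10901*3 + 1
3 = 3*1 + 0
Back-substitute:
1 = 32704 − 10901·3
So 3·(-10901) ≡ 1 (mod 32704), hence d ≡ -10901 ≡ 21803 (mod 32704).

21803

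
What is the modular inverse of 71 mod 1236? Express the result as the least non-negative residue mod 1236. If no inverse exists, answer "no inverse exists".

Run Euclid on (1236, 71):
1236 = 17·71 + 29
71 = 2·29 + 13
29 = 2·13 + 3
13 = 4·3 + 1
3 = 3·1 + 0
The gcd is 1. Working backward:
1 = 13 − 4·3
1 = −4·29 + 9·13
1 = 9·71 − 22·29
1 = −22·1236 + 383·71
So 71·383 ≡ 1 (mod 1236).

383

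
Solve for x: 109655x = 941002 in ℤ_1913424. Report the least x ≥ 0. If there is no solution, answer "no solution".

First find gcd(109655, 1913424):
1913424 = 17*109655 + 49289
109655 = 2*49289 + 11077
49289 = 4*11077 + 4981
11077 = 2*4981 + 1115
4981 = 4*1115 + 521
1115 = 2*521 + 73
521 = 7*73 + 10
73 = 7*10 + 3
10 = 3*3 + 1
3 = 3*1 + 0
gcd = 1, so a unique solution mod 1913424 exists.
Back-substitute for the Bézout coefficients:
1 = 10 − 3·3
1 = −3·73 + 22·10
1 = 22·521 − 157·73
1 = −157·1115 + 336·521
1 = 336·4981 − 1501·1115
1 = −1501·11077 + 3338·4981
1 = 3338·49289 − 14853·11077
1 = −14853·109655 + 33044·49289
1 = 33044·1913424 − 576601·109655
So 109655·(-576601) ≡ 1 (mod 1913424), giving 109655⁻¹ ≡ 1336823.
x ≡ 109655⁻¹·941002 ≡ 1336823·941002 ≡ 1209206 (mod 1913424).

1209206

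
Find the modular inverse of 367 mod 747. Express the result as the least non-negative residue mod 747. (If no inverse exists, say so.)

517

Extended Euclidean algorithm:
747 = 2·367 + 13
367 = 28·13 + 3
13 = 4·3 + 1
3 = 3·1 + 0
gcd = 1, so the inverse exists. Back-substitute:
1 = 13 − 4·3
1 = −4·367 + 113·13
1 = 113·747 − 230·367
Thus 367·(-230) ≡ 1 (mod 747); reducing, -230 mod 747 = 517.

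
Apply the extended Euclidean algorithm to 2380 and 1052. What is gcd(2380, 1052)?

Euclidean algorithm:
2380 = 2×1052 + 276
1052 = 3×276 + 224
276 = 1×224 + 52
224 = 4×52 + 16
52 = 3×16 + 4
16 = 4×4 + 0
gcd(2380, 1052) = 4.
Express as a combination:
4 = 52 − 3·16
4 = −3·224 + 13·52
4 = 13·276 − 16·224
4 = −16·1052 + 61·276
4 = 61·2380 − 138·1052
So 4 = (61)·2380 + (-138)·1052.

4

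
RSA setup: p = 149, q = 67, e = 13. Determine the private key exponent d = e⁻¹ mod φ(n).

3757

φ(n) = (p−1)(q−1) = 148·66 = 9768.
Need d with 13·d ≡ 1 (mod 9768). Apply the extended Euclidean algorithm:
9768 = 751·13 + 5
13 = 2·5 + 3
5 = 1·3 + 2
3 = 1·2 + 1
2 = 2·1 + 0
Back-substitute:
1 = 3 − 2
1 = −5 + 2·3
1 = 2·13 − 5·5
1 = −5·9768 + 3757·13
So 13·3757 ≡ 1 (mod 9768), hence d = 3757.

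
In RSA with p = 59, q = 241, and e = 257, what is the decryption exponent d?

φ(n) = (p−1)(q−1) = 58·240 = 13920.
Need d with 257·d ≡ 1 (mod 13920). Apply the extended Euclidean algorithm:
13920 = 54*257 + 42
257 = 6*42 + 5
42 = 8*5 + 2
5 = 2*2 + 1
2 = 2*1 + 0
Back-substitute:
1 = 5 − 2·2
1 = −2·42 + 17·5
1 = 17·257 − 104·42
1 = −104·13920 + 5633·257
So 257·5633 ≡ 1 (mod 13920), hence d = 5633.

5633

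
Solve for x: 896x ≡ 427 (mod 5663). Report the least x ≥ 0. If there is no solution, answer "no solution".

70

First find gcd(896, 5663):
5663 = 6×896 + 287
896 = 3×287 + 35
287 = 8×35 + 7
35 = 5×7 + 0
gcd = 7 and 7 | 427, so solutions exist. Divide through by 7: 128x ≡ 61 (mod 809).
Now find 128⁻¹ mod 809:
809 = 6*128 + 41
128 = 3*41 + 5
41 = 8*5 + 1
5 = 5*1 + 0
Back-substitute:
1 = 41 − 8·5
1 = −8·128 + 25·41
1 = 25·809 − 158·128
So 128·(-158) ≡ 1 (mod 809), i.e. 128⁻¹ ≡ 651.
Then x ≡ 651·61 ≡ 70 (mod 809); the smallest non-negative solution is x = 70.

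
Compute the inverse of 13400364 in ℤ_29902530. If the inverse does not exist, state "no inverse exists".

no inverse exists

Compute gcd(13400364, 29902530):
29902530 = 2*13400364 + 3101802
13400364 = 4*3101802 + 993156
3101802 = 3*993156 + 122334
993156 = 8*122334 + 14484
122334 = 8*14484 + 6462
14484 = 2*6462 + 1560
6462 = 4*1560 + 222
1560 = 7*222 + 6
222 = 37*6 + 0
The gcd is 6, not 1, hence no inverse exists.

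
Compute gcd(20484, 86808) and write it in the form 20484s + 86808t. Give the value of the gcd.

Repeated division:
86808 = 4·20484 + 4872
20484 = 4·4872 + 996
4872 = 4·996 + 888
996 = 1·888 + 108
888 = 8·108 + 24
108 = 4·24 + 12
24 = 2·12 + 0
gcd(20484, 86808) = 12.
Express as a combination:
12 = 108 − 4·24
12 = −4·888 + 33·108
12 = 33·996 − 37·888
12 = −37·4872 + 181·996
12 = 181·20484 − 761·4872
12 = −761·86808 + 3225·20484
So 12 = (-761)·86808 + (3225)·20484.

12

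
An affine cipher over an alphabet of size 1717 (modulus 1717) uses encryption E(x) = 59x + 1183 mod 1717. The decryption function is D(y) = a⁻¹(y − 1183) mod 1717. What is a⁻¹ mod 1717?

1426

Extended Euclidean algorithm:
1717 = 29*59 + 6
59 = 9*6 + 5
6 = 1*5 + 1
5 = 5*1 + 0
Since gcd(59, 1717) = 1, back-substitute to write 1 as a combination:
1 = 6 − 5
1 = −59 + 10·6
1 = 10·1717 − 291·59
Hence 59⁻¹ ≡ -291 ≡ 1426 (mod 1717).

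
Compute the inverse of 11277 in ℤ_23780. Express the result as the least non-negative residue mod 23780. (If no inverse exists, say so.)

2153

gcd(23780, 11277) by repeated division:
23780 = 2·11277 + 1226
11277 = 9·1226 + 243
1226 = 5·243 + 11
243 = 22·11 + 1
11 = 11·1 + 0
gcd = 1, so the inverse exists. Back-substitute:
1 = 243 − 22·11
1 = −22·1226 + 111·243
1 = 111·11277 − 1021·1226
1 = −1021·23780 + 2153·11277
So 11277·2153 ≡ 1 (mod 23780).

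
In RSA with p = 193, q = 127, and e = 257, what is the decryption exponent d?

φ(n) = (p−1)(q−1) = 192·126 = 24192.
Need d with 257·d ≡ 1 (mod 24192). Apply the extended Euclidean algorithm:
24192 = 94*257 + 34
257 = 7*34 + 19
34 = 1*19 + 15
19 = 1*15 + 4
15 = 3*4 + 3
4 = 1*3 + 1
3 = 3*1 + 0
Back-substitute:
1 = 4 − 3
1 = −15 + 4·4
1 = 4·19 − 5·15
1 = −5·34 + 9·19
1 = 9·257 − 68·34
1 = −68·24192 + 6401·257
So 257·6401 ≡ 1 (mod 24192), hence d = 6401.

6401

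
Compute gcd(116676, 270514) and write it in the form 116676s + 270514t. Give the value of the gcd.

2

Apply Euclid's algorithm to 270514 and 116676:
270514 = 2×116676 + 37162
116676 = 3×37162 + 5190
37162 = 7×5190 + 832
5190 = 6×832 + 198
832 = 4×198 + 40
198 = 4×40 + 38
40 = 1×38 + 2
38 = 19×2 + 0
gcd(116676, 270514) = 2.
Express as a combination:
2 = 40 − 38
2 = −198 + 5·40
2 = 5·832 − 21·198
2 = −21·5190 + 131·832
2 = 131·37162 − 938·5190
2 = −938·116676 + 2945·37162
2 = 2945·270514 − 6828·116676
So 2 = (2945)·270514 + (-6828)·116676.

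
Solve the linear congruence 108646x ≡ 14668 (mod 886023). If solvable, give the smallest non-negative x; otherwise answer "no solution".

331588

First find gcd(108646, 886023):
886023 = 8×108646 + 16855
108646 = 6×16855 + 7516
16855 = 2×7516 + 1823
7516 = 4×1823 + 224
1823 = 8×224 + 31
224 = 7×31 + 7
31 = 4×7 + 3
7 = 2×3 + 1
3 = 3×1 + 0
gcd = 1, so a unique solution mod 886023 exists.
Back-substitute for the Bézout coefficients:
1 = 7 − 2·3
1 = −2·31 + 9·7
1 = 9·224 − 65·31
1 = −65·1823 + 529·224
1 = 529·7516 − 2181·1823
1 = −2181·16855 + 4891·7516
1 = 4891·108646 − 31527·16855
1 = −31527·886023 + 257107·108646
So 108646·(257107) ≡ 1 (mod 886023), giving 108646⁻¹ ≡ 257107.
x ≡ 108646⁻¹·14668 ≡ 257107·14668 ≡ 331588 (mod 886023).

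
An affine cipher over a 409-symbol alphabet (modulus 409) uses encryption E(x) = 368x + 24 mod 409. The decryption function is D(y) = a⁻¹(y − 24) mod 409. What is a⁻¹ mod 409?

Run Euclid on (409, 368):
409 = 1·368 + 41
368 = 8·41 + 40
41 = 1·40 + 1
40 = 40·1 + 0
gcd = 1, so the inverse exists. Back-substitute:
1 = 41 − 40
1 = −368 + 9·41
1 = 9·409 − 10·368
Thus 368·(-10) ≡ 1 (mod 409); reducing, -10 mod 409 = 399.

399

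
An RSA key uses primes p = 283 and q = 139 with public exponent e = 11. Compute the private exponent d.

21227

φ(n) = (p−1)(q−1) = 282·138 = 38916.
Need d with 11·d ≡ 1 (mod 38916). Apply the extended Euclidean algorithm:
38916 = 3537·11 + 9
11 = 1·9 + 2
9 = 4·2 + 1
2 = 2·1 + 0
Back-substitute:
1 = 9 − 4·2
1 = −4·11 + 5·9
1 = 5·38916 − 17689·11
So 11·(-17689) ≡ 1 (mod 38916), hence d ≡ -17689 ≡ 21227 (mod 38916).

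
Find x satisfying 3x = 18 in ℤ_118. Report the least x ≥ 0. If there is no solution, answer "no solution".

First find gcd(3, 118):
118 = 39×3 + 1
3 = 3×1 + 0
gcd = 1, so a unique solution mod 118 exists.
Back-substitute for the Bézout coefficients:
1 = 118 − 39·3
So 3·(-39) ≡ 1 (mod 118), giving 3⁻¹ ≡ 79.
x ≡ 3⁻¹·18 ≡ 79·18 ≡ 6 (mod 118).

6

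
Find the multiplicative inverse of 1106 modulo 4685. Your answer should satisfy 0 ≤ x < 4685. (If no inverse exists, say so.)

1436

Apply the Euclidean algorithm to 4685 and 1106:
4685 = 4×1106 + 261
1106 = 4×261 + 62
261 = 4×62 + 13
62 = 4×13 + 10
13 = 1×10 + 3
10 = 3×3 + 1
3 = 3×1 + 0
gcd = 1, so the inverse exists. Back-substitute:
1 = 10 − 3·3
1 = −3·13 + 4·10
1 = 4·62 − 19·13
1 = −19·261 + 80·62
1 = 80·1106 − 339·261
1 = −339·4685 + 1436·1106
So 1106·1436 ≡ 1 (mod 4685).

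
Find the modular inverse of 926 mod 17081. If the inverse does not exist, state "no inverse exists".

Run Euclid on (17081, 926):
17081 = 18·926 + 413
926 = 2·413 + 100
413 = 4·100 + 13
100 = 7·13 + 9
13 = 1·9 + 4
9 = 2·4 + 1
4 = 4·1 + 0
gcd = 1, so the inverse exists. Back-substitute:
1 = 9 − 2·4
1 = −2·13 + 3·9
1 = 3·100 − 23·13
1 = −23·413 + 95·100
1 = 95·926 − 213·413
1 = −213·17081 + 3929·926
So 926·3929 ≡ 1 (mod 17081).

3929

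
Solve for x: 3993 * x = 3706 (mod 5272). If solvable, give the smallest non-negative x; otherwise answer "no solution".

4218

First find gcd(3993, 5272):
5272 = 1*3993 + 1279
3993 = 3*1279 + 156
1279 = 8*156 + 31
156 = 5*31 + 1
31 = 31*1 + 0
gcd = 1, so a unique solution mod 5272 exists.
Back-substitute for the Bézout coefficients:
1 = 156 − 5·31
1 = −5·1279 + 41·156
1 = 41·3993 − 128·1279
1 = −128·5272 + 169·3993
So 3993·(169) ≡ 1 (mod 5272), giving 3993⁻¹ ≡ 169.
x ≡ 3993⁻¹·3706 ≡ 169·3706 ≡ 4218 (mod 5272).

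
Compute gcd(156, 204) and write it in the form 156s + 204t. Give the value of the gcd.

12

Repeated division:
204 = 1*156 + 48
156 = 3*48 + 12
48 = 4*12 + 0
gcd(156, 204) = 12.
Working backward:
12 = 156 − 3·48
12 = −3·204 + 4·156
So 12 = (-3)·204 + (4)·156.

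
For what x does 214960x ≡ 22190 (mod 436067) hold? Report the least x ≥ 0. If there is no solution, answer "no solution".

73983

First find gcd(214960, 436067):
436067 = 2×214960 + 6147
214960 = 34×6147 + 5962
6147 = 1×5962 + 185
5962 = 32×185 + 42
185 = 4×42 + 17
42 = 2×17 + 8
17 = 2×8 + 1
8 = 8×1 + 0
gcd = 1, so a unique solution mod 436067 exists.
Back-substitute for the Bézout coefficients:
1 = 17 − 2·8
1 = −2·42 + 5·17
1 = 5·185 − 22·42
1 = −22·5962 + 709·185
1 = 709·6147 − 731·5962
1 = −731·214960 + 25563·6147
1 = 25563·436067 − 51857·214960
So 214960·(-51857) ≡ 1 (mod 436067), giving 214960⁻¹ ≡ 384210.
x ≡ 214960⁻¹·22190 ≡ 384210·22190 ≡ 73983 (mod 436067).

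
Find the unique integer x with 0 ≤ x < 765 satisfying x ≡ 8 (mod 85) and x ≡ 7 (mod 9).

178

Write x = 8 + 85·k. Then 85·k ≡ 7 − 8 ≡ 8 (mod 9).
Need 85⁻¹ mod 9. Extended Euclid on (9, 4):
9 = 2*4 + 1
4 = 4*1 + 0
Back-substitute:
1 = 9 − 2·4
85⁻¹ ≡ 7 (mod 9), so k ≡ 7·8 ≡ 2 (mod 9).
x = 8 + 85·2 = 178.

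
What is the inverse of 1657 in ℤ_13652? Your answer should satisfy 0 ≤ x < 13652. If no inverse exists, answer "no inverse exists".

7481

Run Euclid on (13652, 1657):
13652 = 8·1657 + 396
1657 = 4·396 + 73
396 = 5·73 + 31
73 = 2·31 + 11
31 = 2·11 + 9
11 = 1·9 + 2
9 = 4·2 + 1
2 = 2·1 + 0
gcd = 1, so the inverse exists. Back-substitute:
1 = 9 − 4·2
1 = −4·11 + 5·9
1 = 5·31 − 14·11
1 = −14·73 + 33·31
1 = 33·396 − 179·73
1 = −179·1657 + 749·396
1 = 749·13652 − 6171·1657
Hence 1657⁻¹ ≡ -6171 ≡ 7481 (mod 13652).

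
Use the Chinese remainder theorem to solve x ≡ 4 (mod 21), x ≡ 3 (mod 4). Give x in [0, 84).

67

Write x = 4 + 21·k. Then 21·k ≡ 3 − 4 ≡ 3 (mod 4).
Need 21⁻¹ mod 4. Extended Euclid on (4, 1):
4 = 4*1 + 0
21⁻¹ ≡ 1 (mod 4), so k ≡ 1·3 ≡ 3 (mod 4).
x = 4 + 21·3 = 67.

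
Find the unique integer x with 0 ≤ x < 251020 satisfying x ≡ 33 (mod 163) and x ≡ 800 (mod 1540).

184060

Write x = 33 + 163·k. Then 163·k ≡ 800 − 33 ≡ 767 (mod 1540).
Need 163⁻¹ mod 1540. Extended Euclid on (1540, 163):
1540 = 9·163 + 73
163 = 2·73 + 17
73 = 4·17 + 5
17 = 3·5 + 2
5 = 2·2 + 1
2 = 2·1 + 0
Back-substitute:
1 = 5 − 2·2
1 = −2·17 + 7·5
1 = 7·73 − 30·17
1 = −30·163 + 67·73
1 = 67·1540 − 633·163
163⁻¹ ≡ 907 (mod 1540), so k ≡ 907·767 ≡ 1129 (mod 1540).
x = 33 + 163·1129 = 184060.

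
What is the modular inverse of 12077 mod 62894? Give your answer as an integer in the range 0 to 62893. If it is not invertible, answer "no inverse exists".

Compute gcd(12077, 62894):
62894 = 5×12077 + 2509
12077 = 4×2509 + 2041
2509 = 1×2041 + 468
2041 = 4×468 + 169
468 = 2×169 + 130
169 = 1×130 + 39
130 = 3×39 + 13
39 = 3×13 + 0
Since gcd = 13 > 1, 12077 is not a unit mod 62894.

no inverse exists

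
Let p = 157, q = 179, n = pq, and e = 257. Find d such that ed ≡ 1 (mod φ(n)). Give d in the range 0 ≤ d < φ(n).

11561

φ(n) = (p−1)(q−1) = 156·178 = 27768.
Need d with 257·d ≡ 1 (mod 27768). Apply the extended Euclidean algorithm:
27768 = 108×257 + 12
257 = 21×12 + 5
12 = 2×5 + 2
5 = 2×2 + 1
2 = 2×1 + 0
Back-substitute:
1 = 5 − 2·2
1 = −2·12 + 5·5
1 = 5·257 − 107·12
1 = −107·27768 + 11561·257
So 257·11561 ≡ 1 (mod 27768), hence d = 11561.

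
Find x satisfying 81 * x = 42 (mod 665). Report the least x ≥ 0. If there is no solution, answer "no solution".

First find gcd(81, 665):
665 = 8·81 + 17
81 = 4·17 + 13
17 = 1·13 + 4
13 = 3·4 + 1
4 = 4·1 + 0
gcd = 1, so a unique solution mod 665 exists.
Back-substitute for the Bézout coefficients:
1 = 13 − 3·4
1 = −3·17 + 4·13
1 = 4·81 − 19·17
1 = −19·665 + 156·81
So 81·(156) ≡ 1 (mod 665), giving 81⁻¹ ≡ 156.
x ≡ 81⁻¹·42 ≡ 156·42 ≡ 567 (mod 665).

567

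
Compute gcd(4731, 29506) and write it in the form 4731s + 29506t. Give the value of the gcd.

1

Apply Euclid's algorithm to 29506 and 4731:
29506 = 6·4731 + 1120
4731 = 4·1120 + 251
1120 = 4·251 + 116
251 = 2·116 + 19
116 = 6·19 + 2
19 = 9·2 + 1
2 = 2·1 + 0
gcd(4731, 29506) = 1.
Back-substituting:
1 = 19 − 9·2
1 = −9·116 + 55·19
1 = 55·251 − 119·116
1 = −119·1120 + 531·251
1 = 531·4731 − 2243·1120
1 = −2243·29506 + 13989·4731
So 1 = (-2243)·29506 + (13989)·4731.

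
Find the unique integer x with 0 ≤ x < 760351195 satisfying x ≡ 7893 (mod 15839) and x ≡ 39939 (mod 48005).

Write x = 7893 + 15839·k. Then 15839·k ≡ 39939 − 7893 ≡ 32046 (mod 48005).
Need 15839⁻¹ mod 48005. Extended Euclid on (48005, 15839):
48005 = 3×15839 + 488
15839 = 32×488 + 223
488 = 2×223 + 42
223 = 5×42 + 13
42 = 3×13 + 3
13 = 4×3 + 1
3 = 3×1 + 0
Back-substitute:
1 = 13 − 4·3
1 = −4·42 + 13·13
1 = 13·223 − 69·42
1 = −69·488 + 151·223
1 = 151·15839 − 4901·488
1 = −4901·48005 + 14854·15839
15839⁻¹ ≡ 14854 (mod 48005), so k ≡ 14854·32046 ≡ 41709 (mod 48005).
x = 7893 + 15839·41709 = 660636744.

660636744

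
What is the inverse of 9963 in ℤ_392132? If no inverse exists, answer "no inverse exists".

55063

Extended Euclidean algorithm:
392132 = 39·9963 + 3575
9963 = 2·3575 + 2813
3575 = 1·2813 + 762
2813 = 3·762 + 527
762 = 1·527 + 235
527 = 2·235 + 57
235 = 4·57 + 7
57 = 8·7 + 1
7 = 7·1 + 0
gcd = 1, so the inverse exists. Back-substitute:
1 = 57 − 8·7
1 = −8·235 + 33·57
1 = 33·527 − 74·235
1 = −74·762 + 107·527
1 = 107·2813 − 395·762
1 = −395·3575 + 502·2813
1 = 502·9963 − 1399·3575
1 = −1399·392132 + 55063·9963
So 9963·55063 ≡ 1 (mod 392132).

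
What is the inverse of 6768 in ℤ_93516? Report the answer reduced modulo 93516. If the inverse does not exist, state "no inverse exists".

no inverse exists

Euclidean algorithm on 93516, 6768:
93516 = 13·6768 + 5532
6768 = 1·5532 + 1236
5532 = 4·1236 + 588
1236 = 2·588 + 60
588 = 9·60 + 48
60 = 1·48 + 12
48 = 4·12 + 0
Since gcd = 12 > 1, 6768 is not a unit mod 93516.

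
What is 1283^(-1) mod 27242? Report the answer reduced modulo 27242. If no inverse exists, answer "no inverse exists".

5011

Apply the Euclidean algorithm to 27242 and 1283:
27242 = 21·1283 + 299
1283 = 4·299 + 87
299 = 3·87 + 38
87 = 2·38 + 11
38 = 3·11 + 5
11 = 2·5 + 1
5 = 5·1 + 0
The gcd is 1. Working backward:
1 = 11 − 2·5
1 = −2·38 + 7·11
1 = 7·87 − 16·38
1 = −16·299 + 55·87
1 = 55·1283 − 236·299
1 = −236·27242 + 5011·1283
So 1283·5011 ≡ 1 (mod 27242).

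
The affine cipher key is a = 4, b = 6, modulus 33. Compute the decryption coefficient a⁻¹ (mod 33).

Extended Euclidean algorithm:
33 = 8×4 + 1
4 = 4×1 + 0
The gcd is 1. Working backward:
1 = 33 − 8·4
Hence 4⁻¹ ≡ -8 ≡ 25 (mod 33).

25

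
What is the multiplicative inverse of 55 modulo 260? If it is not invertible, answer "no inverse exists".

Compute gcd(55, 260):
260 = 4×55 + 40
55 = 1×40 + 15
40 = 2×15 + 10
15 = 1×10 + 5
10 = 2×5 + 0
gcd(55, 260) = 5 ≠ 1, so 55 has no multiplicative inverse modulo 260.

no inverse exists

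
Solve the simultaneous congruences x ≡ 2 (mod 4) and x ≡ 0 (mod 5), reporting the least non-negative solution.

10

Write x = 2 + 4·k. Then 4·k ≡ 0 − 2 ≡ 3 (mod 5).
Need 4⁻¹ mod 5. Extended Euclid on (5, 4):
5 = 1*4 + 1
4 = 4*1 + 0
Back-substitute:
1 = 5 − 4
4⁻¹ ≡ 4 (mod 5), so k ≡ 4·3 ≡ 2 (mod 5).
x = 2 + 4·2 = 10.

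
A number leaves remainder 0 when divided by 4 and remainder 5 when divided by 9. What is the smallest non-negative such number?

32

Write x = 0 + 4·k. Then 4·k ≡ 5 − 0 ≡ 5 (mod 9).
Need 4⁻¹ mod 9. Extended Euclid on (9, 4):
9 = 2×4 + 1
4 = 4×1 + 0
Back-substitute:
1 = 9 − 2·4
4⁻¹ ≡ 7 (mod 9), so k ≡ 7·5 ≡ 8 (mod 9).
x = 0 + 4·8 = 32.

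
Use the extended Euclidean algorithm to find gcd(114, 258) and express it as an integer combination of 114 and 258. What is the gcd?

6

Euclidean algorithm:
258 = 2×114 + 30
114 = 3×30 + 24
30 = 1×24 + 6
24 = 4×6 + 0
gcd(114, 258) = 6.
Working backward:
6 = 30 − 24
6 = −114 + 4·30
6 = 4·258 − 9·114
So 6 = (4)·258 + (-9)·114.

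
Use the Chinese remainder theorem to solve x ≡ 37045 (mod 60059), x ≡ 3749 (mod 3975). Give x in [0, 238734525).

Write x = 37045 + 60059·k. Then 60059·k ≡ 3749 − 37045 ≡ 2479 (mod 3975).
Need 60059⁻¹ mod 3975. Extended Euclid on (3975, 434):
3975 = 9·434 + 69
434 = 6·69 + 20
69 = 3·20 + 9
20 = 2·9 + 2
9 = 4·2 + 1
2 = 2·1 + 0
Back-substitute:
1 = 9 − 4·2
1 = −4·20 + 9·9
1 = 9·69 − 31·20
1 = −31·434 + 195·69
1 = 195·3975 − 1786·434
60059⁻¹ ≡ 2189 (mod 3975), so k ≡ 2189·2479 ≡ 656 (mod 3975).
x = 37045 + 60059·656 = 39435749.

39435749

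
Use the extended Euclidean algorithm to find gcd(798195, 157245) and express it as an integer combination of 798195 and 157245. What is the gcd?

15

Repeated division:
798195 = 5·157245 + 11970
157245 = 13·11970 + 1635
11970 = 7·1635 + 525
1635 = 3·525 + 60
525 = 8·60 + 45
60 = 1·45 + 15
45 = 3·15 + 0
gcd(798195, 157245) = 15.
Working backward:
15 = 60 − 45
15 = −525 + 9·60
15 = 9·1635 − 28·525
15 = −28·11970 + 205·1635
15 = 205·157245 − 2693·11970
15 = −2693·798195 + 13670·157245
So 15 = (-2693)·798195 + (13670)·157245.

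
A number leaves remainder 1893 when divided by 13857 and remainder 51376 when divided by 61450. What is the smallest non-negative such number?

Write x = 1893 + 13857·k. Then 13857·k ≡ 51376 − 1893 ≡ 49483 (mod 61450).
Need 13857⁻¹ mod 61450. Extended Euclid on (61450, 13857):
61450 = 4*13857 + 6022
13857 = 2*6022 + 1813
6022 = 3*1813 + 583
1813 = 3*583 + 64
583 = 9*64 + 7
64 = 9*7 + 1
7 = 7*1 + 0
Back-substitute:
1 = 64 − 9·7
1 = −9·583 + 82·64
1 = 82·1813 − 255·583
1 = −255·6022 + 847·1813
1 = 847·13857 − 1949·6022
1 = −1949·61450 + 8643·13857
13857⁻¹ ≡ 8643 (mod 61450), so k ≡ 8643·49483 ≡ 51019 (mod 61450).
x = 1893 + 13857·51019 = 706972176.

706972176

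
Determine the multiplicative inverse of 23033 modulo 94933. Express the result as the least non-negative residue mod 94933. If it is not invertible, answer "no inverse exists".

45416

Extended Euclidean algorithm:
94933 = 4·23033 + 2801
23033 = 8·2801 + 625
2801 = 4·625 + 301
625 = 2·301 + 23
301 = 13·23 + 2
23 = 11·2 + 1
2 = 2·1 + 0
The gcd is 1. Working backward:
1 = 23 − 11·2
1 = −11·301 + 144·23
1 = 144·625 − 299·301
1 = −299·2801 + 1340·625
1 = 1340·23033 − 11019·2801
1 = −11019·94933 + 45416·23033
So 23033·45416 ≡ 1 (mod 94933).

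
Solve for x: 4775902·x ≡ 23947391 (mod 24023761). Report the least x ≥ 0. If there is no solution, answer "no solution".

First find gcd(4775902, 24023761):
24023761 = 5×4775902 + 144251
4775902 = 33×144251 + 15619
144251 = 9×15619 + 3680
15619 = 4×3680 + 899
3680 = 4×899 + 84
899 = 10×84 + 59
84 = 1×59 + 25
59 = 2×25 + 9
25 = 2×9 + 7
9 = 1×7 + 2
7 = 3×2 + 1
2 = 2×1 + 0
gcd = 1, so a unique solution mod 24023761 exists.
Back-substitute for the Bézout coefficients:
1 = 7 − 3·2
1 = −3·9 + 4·7
1 = 4·25 − 11·9
1 = −11·59 + 26·25
1 = 26·84 − 37·59
1 = −37·899 + 396·84
1 = 396·3680 − 1621·899
1 = −1621·15619 + 6880·3680
1 = 6880·144251 − 63541·15619
1 = −63541·4775902 + 2103733·144251
1 = 2103733·24023761 − 10582206·4775902
So 4775902·(-10582206) ≡ 1 (mod 24023761), giving 4775902⁻¹ ≡ 13441555.
x ≡ 4775902⁻¹·23947391 ≡ 13441555·23947391 ≡ 3752180 (mod 24023761).

3752180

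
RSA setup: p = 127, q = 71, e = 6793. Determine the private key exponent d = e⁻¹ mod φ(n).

φ(n) = (p−1)(q−1) = 126·70 = 8820.
Need d with 6793·d ≡ 1 (mod 8820). Apply the extended Euclidean algorithm:
8820 = 1×6793 + 2027
6793 = 3×2027 + 712
2027 = 2×712 + 603
712 = 1×603 + 109
603 = 5×109 + 58
109 = 1×58 + 51
58 = 1×51 + 7
51 = 7×7 + 2
7 = 3×2 + 1
2 = 2×1 + 0
Back-substitute:
1 = 7 − 3·2
1 = −3·51 + 22·7
1 = 22·58 − 25·51
1 = −25·109 + 47·58
1 = 47·603 − 260·109
1 = −260·712 + 307·603
1 = 307·2027 − 874·712
1 = −874·6793 + 2929·2027
1 = 2929·8820 − 3803·6793
So 6793·(-3803) ≡ 1 (mod 8820), hence d ≡ -3803 ≡ 5017 (mod 8820).

5017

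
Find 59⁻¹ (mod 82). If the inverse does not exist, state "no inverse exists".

Run Euclid on (82, 59):
82 = 1×59 + 23
59 = 2×23 + 13
23 = 1×13 + 10
13 = 1×10 + 3
10 = 3×3 + 1
3 = 3×1 + 0
Since gcd(59, 82) = 1, back-substitute to write 1 as a combination:
1 = 10 − 3·3
1 = −3·13 + 4·10
1 = 4·23 − 7·13
1 = −7·59 + 18·23
1 = 18·82 − 25·59
Thus 59·(-25) ≡ 1 (mod 82); reducing, -25 mod 82 = 57.

57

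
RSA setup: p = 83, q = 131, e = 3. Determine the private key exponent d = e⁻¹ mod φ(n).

φ(n) = (p−1)(q−1) = 82·130 = 10660.
Need d with 3·d ≡ 1 (mod 10660). Apply the extended Euclidean algorithm:
10660 = 3553*3 + 1
3 = 3*1 + 0
Back-substitute:
1 = 10660 − 3553·3
So 3·(-3553) ≡ 1 (mod 10660), hence d ≡ -3553 ≡ 7107 (mod 10660).

7107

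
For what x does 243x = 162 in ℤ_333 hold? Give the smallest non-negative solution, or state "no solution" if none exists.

13

First find gcd(243, 333):
333 = 1*243 + 90
243 = 2*90 + 63
90 = 1*63 + 27
63 = 2*27 + 9
27 = 3*9 + 0
gcd = 9 and 9 | 162, so solutions exist. Divide through by 9: 27x ≡ 18 (mod 37).
Now find 27⁻¹ mod 37:
37 = 1×27 + 10
27 = 2×10 + 7
10 = 1×7 + 3
7 = 2×3 + 1
3 = 3×1 + 0
Back-substitute:
1 = 7 − 2·3
1 = −2·10 + 3·7
1 = 3·27 − 8·10
1 = −8·37 + 11·27
So 27⁻¹ ≡ 11 (mod 37).
Then x ≡ 11·18 ≡ 13 (mod 37); the smallest non-negative solution is x = 13.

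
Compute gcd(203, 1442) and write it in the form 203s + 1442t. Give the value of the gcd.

7

Apply Euclid's algorithm to 1442 and 203:
1442 = 7*203 + 21
203 = 9*21 + 14
21 = 1*14 + 7
14 = 2*7 + 0
gcd(203, 1442) = 7.
Back-substituting:
7 = 21 − 14
7 = −203 + 10·21
7 = 10·1442 − 71·203
So 7 = (10)·1442 + (-71)·203.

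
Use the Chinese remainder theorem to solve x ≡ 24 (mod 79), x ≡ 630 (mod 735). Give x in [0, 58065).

Write x = 24 + 79·k. Then 79·k ≡ 630 − 24 ≡ 606 (mod 735).
Need 79⁻¹ mod 735. Extended Euclid on (735, 79):
735 = 9·79 + 24
79 = 3·24 + 7
24 = 3·7 + 3
7 = 2·3 + 1
3 = 3·1 + 0
Back-substitute:
1 = 7 − 2·3
1 = −2·24 + 7·7
1 = 7·79 − 23·24
1 = −23·735 + 214·79
79⁻¹ ≡ 214 (mod 735), so k ≡ 214·606 ≡ 324 (mod 735).
x = 24 + 79·324 = 25620.

25620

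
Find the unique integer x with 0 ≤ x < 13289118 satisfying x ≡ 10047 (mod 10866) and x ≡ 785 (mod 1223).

Write x = 10047 + 10866·k. Then 10866·k ≡ 785 − 10047 ≡ 522 (mod 1223).
Need 10866⁻¹ mod 1223. Extended Euclid on (1223, 1082):
1223 = 1×1082 + 141
1082 = 7×141 + 95
141 = 1×95 + 46
95 = 2×46 + 3
46 = 15×3 + 1
3 = 3×1 + 0
Back-substitute:
1 = 46 − 15·3
1 = −15·95 + 31·46
1 = 31·141 − 46·95
1 = −46·1082 + 353·141
1 = 353·1223 − 399·1082
10866⁻¹ ≡ 824 (mod 1223), so k ≡ 824·522 ≡ 855 (mod 1223).
x = 10047 + 10866·855 = 9300477.

9300477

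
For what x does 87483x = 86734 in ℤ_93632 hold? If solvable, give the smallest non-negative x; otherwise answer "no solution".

no solution

gcd(87483, 93632):
93632 = 1*87483 + 6149
87483 = 14*6149 + 1397
6149 = 4*1397 + 561
1397 = 2*561 + 275
561 = 2*275 + 11
275 = 25*11 + 0
gcd = 11, but 11 ∤ 86734, so the congruence has no solution.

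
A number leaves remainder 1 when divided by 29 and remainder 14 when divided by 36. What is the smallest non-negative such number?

842

Write x = 1 + 29·k. Then 29·k ≡ 14 − 1 ≡ 13 (mod 36).
Need 29⁻¹ mod 36. Extended Euclid on (36, 29):
36 = 1×29 + 7
29 = 4×7 + 1
7 = 7×1 + 0
Back-substitute:
1 = 29 − 4·7
1 = −4·36 + 5·29
29⁻¹ ≡ 5 (mod 36), so k ≡ 5·13 ≡ 29 (mod 36).
x = 1 + 29·29 = 842.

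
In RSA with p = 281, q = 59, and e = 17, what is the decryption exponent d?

φ(n) = (p−1)(q−1) = 280·58 = 16240.
Need d with 17·d ≡ 1 (mod 16240). Apply the extended Euclidean algorithm:
16240 = 955*17 + 5
17 = 3*5 + 2
5 = 2*2 + 1
2 = 2*1 + 0
Back-substitute:
1 = 5 − 2·2
1 = −2·17 + 7·5
1 = 7·16240 − 6687·17
So 17·(-6687) ≡ 1 (mod 16240), hence d ≡ -6687 ≡ 9553 (mod 16240).

9553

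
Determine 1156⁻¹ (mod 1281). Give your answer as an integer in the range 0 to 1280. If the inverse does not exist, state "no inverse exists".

Apply the Euclidean algorithm to 1281 and 1156:
1281 = 1*1156 + 125
1156 = 9*125 + 31
125 = 4*31 + 1
31 = 31*1 + 0
gcd = 1, so the inverse exists. Back-substitute:
1 = 125 − 4·31
1 = −4·1156 + 37·125
1 = 37·1281 − 41·1156
So 1156·(-41) ≡ 1 (mod 1281), and -41 ≡ 1240 (mod 1281).

1240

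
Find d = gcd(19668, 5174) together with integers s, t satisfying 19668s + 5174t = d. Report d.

Repeated division:
19668 = 3*5174 + 4146
5174 = 1*4146 + 1028
4146 = 4*1028 + 34
1028 = 30*34 + 8
34 = 4*8 + 2
8 = 4*2 + 0
gcd(19668, 5174) = 2.
Express as a combination:
2 = 34 − 4·8
2 = −4·1028 + 121·34
2 = 121·4146 − 488·1028
2 = −488·5174 + 609·4146
2 = 609·19668 − 2315·5174
So 2 = (609)·19668 + (-2315)·5174.

2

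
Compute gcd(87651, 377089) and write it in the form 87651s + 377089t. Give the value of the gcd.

Apply Euclid's algorithm to 377089 and 87651:
377089 = 4*87651 + 26485
87651 = 3*26485 + 8196
26485 = 3*8196 + 1897
8196 = 4*1897 + 608
1897 = 3*608 + 73
608 = 8*73 + 24
73 = 3*24 + 1
24 = 24*1 + 0
gcd(87651, 377089) = 1.
Back-substituting:
1 = 73 − 3·24
1 = −3·608 + 25·73
1 = 25·1897 − 78·608
1 = −78·8196 + 337·1897
1 = 337·26485 − 1089·8196
1 = −1089·87651 + 3604·26485
1 = 3604·377089 − 15505·87651
So 1 = (3604)·377089 + (-15505)·87651.

1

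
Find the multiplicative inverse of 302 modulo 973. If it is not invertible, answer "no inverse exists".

Apply the Euclidean algorithm to 973 and 302:
973 = 3*302 + 67
302 = 4*67 + 34
67 = 1*34 + 33
34 = 1*33 + 1
33 = 33*1 + 0
gcd = 1, so the inverse exists. Back-substitute:
1 = 34 − 33
1 = −67 + 2·34
1 = 2·302 − 9·67
1 = −9·973 + 29·302
So 302·29 ≡ 1 (mod 973).

29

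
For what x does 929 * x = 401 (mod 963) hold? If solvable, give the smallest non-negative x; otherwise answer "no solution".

583

First find gcd(929, 963):
963 = 1·929 + 34
929 = 27·34 + 11
34 = 3·11 + 1
11 = 11·1 + 0
gcd = 1, so a unique solution mod 963 exists.
Back-substitute for the Bézout coefficients:
1 = 34 − 3·11
1 = −3·929 + 82·34
1 = 82·963 − 85·929
So 929·(-85) ≡ 1 (mod 963), giving 929⁻¹ ≡ 878.
x ≡ 929⁻¹·401 ≡ 878·401 ≡ 583 (mod 963).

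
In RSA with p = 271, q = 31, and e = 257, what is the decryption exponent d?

φ(n) = (p−1)(q−1) = 270·30 = 8100.
Need d with 257·d ≡ 1 (mod 8100). Apply the extended Euclidean algorithm:
8100 = 31·257 + 133
257 = 1·133 + 124
133 = 1·124 + 9
124 = 13·9 + 7
9 = 1·7 + 2
7 = 3·2 + 1
2 = 2·1 + 0
Back-substitute:
1 = 7 − 3·2
1 = −3·9 + 4·7
1 = 4·124 − 55·9
1 = −55·133 + 59·124
1 = 59·257 − 114·133
1 = −114·8100 + 3593·257
So 257·3593 ≡ 1 (mod 8100), hence d = 3593.

3593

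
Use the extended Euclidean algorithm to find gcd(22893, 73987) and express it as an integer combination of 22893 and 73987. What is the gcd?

Repeated division:
73987 = 3×22893 + 5308
22893 = 4×5308 + 1661
5308 = 3×1661 + 325
1661 = 5×325 + 36
325 = 9×36 + 1
36 = 36×1 + 0
gcd(22893, 73987) = 1.
Working backward:
1 = 325 − 9·36
1 = −9·1661 + 46·325
1 = 46·5308 − 147·1661
1 = −147·22893 + 634·5308
1 = 634·73987 − 2049·22893
So 1 = (634)·73987 + (-2049)·22893.

1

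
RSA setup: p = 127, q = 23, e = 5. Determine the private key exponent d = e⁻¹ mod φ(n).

1109

φ(n) = (p−1)(q−1) = 126·22 = 2772.
Need d with 5·d ≡ 1 (mod 2772). Apply the extended Euclidean algorithm:
2772 = 554×5 + 2
5 = 2×2 + 1
2 = 2×1 + 0
Back-substitute:
1 = 5 − 2·2
1 = −2·2772 + 1109·5
So 5·1109 ≡ 1 (mod 2772), hence d = 1109.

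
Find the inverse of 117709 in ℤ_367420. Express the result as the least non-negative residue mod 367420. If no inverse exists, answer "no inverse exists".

Extended Euclidean algorithm:
367420 = 3·117709 + 14293
117709 = 8·14293 + 3365
14293 = 4·3365 + 833
3365 = 4·833 + 33
833 = 25·33 + 8
33 = 4·8 + 1
8 = 8·1 + 0
The gcd is 1. Working backward:
1 = 33 − 4·8
1 = −4·833 + 101·33
1 = 101·3365 − 408·833
1 = −408·14293 + 1733·3365
1 = 1733·117709 − 14272·14293
1 = −14272·367420 + 44549·117709
So 117709·44549 ≡ 1 (mod 367420).

44549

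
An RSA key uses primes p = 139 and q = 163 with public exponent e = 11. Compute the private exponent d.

φ(n) = (p−1)(q−1) = 138·162 = 22356.
Need d with 11·d ≡ 1 (mod 22356). Apply the extended Euclidean algorithm:
22356 = 2032×11 + 4
11 = 2×4 + 3
4 = 1×3 + 1
3 = 3×1 + 0
Back-substitute:
1 = 4 − 3
1 = −11 + 3·4
1 = 3·22356 − 6097·11
So 11·(-6097) ≡ 1 (mod 22356), hence d ≡ -6097 ≡ 16259 (mod 22356).

16259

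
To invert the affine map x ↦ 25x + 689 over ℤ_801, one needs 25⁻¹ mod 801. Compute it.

gcd(801, 25) by repeated division:
801 = 32·25 + 1
25 = 25·1 + 0
gcd = 1, so the inverse exists. Back-substitute:
1 = 801 − 32·25
Thus 25·(-32) ≡ 1 (mod 801); reducing, -32 mod 801 = 769.

769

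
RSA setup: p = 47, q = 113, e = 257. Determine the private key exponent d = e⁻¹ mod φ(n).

φ(n) = (p−1)(q−1) = 46·112 = 5152.
Need d with 257·d ≡ 1 (mod 5152). Apply the extended Euclidean algorithm:
5152 = 20*257 + 12
257 = 21*12 + 5
12 = 2*5 + 2
5 = 2*2 + 1
2 = 2*1 + 0
Back-substitute:
1 = 5 − 2·2
1 = −2·12 + 5·5
1 = 5·257 − 107·12
1 = −107·5152 + 2145·257
So 257·2145 ≡ 1 (mod 5152), hence d = 2145.

2145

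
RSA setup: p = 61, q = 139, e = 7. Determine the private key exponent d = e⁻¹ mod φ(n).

1183

φ(n) = (p−1)(q−1) = 60·138 = 8280.
Need d with 7·d ≡ 1 (mod 8280). Apply the extended Euclidean algorithm:
8280 = 1182×7 + 6
7 = 1×6 + 1
6 = 6×1 + 0
Back-substitute:
1 = 7 − 6
1 = −8280 + 1183·7
So 7·1183 ≡ 1 (mod 8280), hence d = 1183.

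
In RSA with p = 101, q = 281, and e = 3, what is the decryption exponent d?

18667

φ(n) = (p−1)(q−1) = 100·280 = 28000.
Need d with 3·d ≡ 1 (mod 28000). Apply the extended Euclidean algorithm:
28000 = 9333·3 + 1
3 = 3·1 + 0
Back-substitute:
1 = 28000 − 9333·3
So 3·(-9333) ≡ 1 (mod 28000), hence d ≡ -9333 ≡ 18667 (mod 28000).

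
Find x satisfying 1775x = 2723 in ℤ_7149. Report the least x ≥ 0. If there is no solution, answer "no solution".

799

First find gcd(1775, 7149):
7149 = 4×1775 + 49
1775 = 36×49 + 11
49 = 4×11 + 5
11 = 2×5 + 1
5 = 5×1 + 0
gcd = 1, so a unique solution mod 7149 exists.
Back-substitute for the Bézout coefficients:
1 = 11 − 2·5
1 = −2·49 + 9·11
1 = 9·1775 − 326·49
1 = −326·7149 + 1313·1775
So 1775·(1313) ≡ 1 (mod 7149), giving 1775⁻¹ ≡ 1313.
x ≡ 1775⁻¹·2723 ≡ 1313·2723 ≡ 799 (mod 7149).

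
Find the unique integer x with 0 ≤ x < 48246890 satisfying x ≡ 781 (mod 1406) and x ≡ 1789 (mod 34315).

39738559

Write x = 781 + 1406·k. Then 1406·k ≡ 1789 − 781 ≡ 1008 (mod 34315).
Need 1406⁻¹ mod 34315. Extended Euclid on (34315, 1406):
34315 = 24×1406 + 571
1406 = 2×571 + 264
571 = 2×264 + 43
264 = 6×43 + 6
43 = 7×6 + 1
6 = 6×1 + 0
Back-substitute:
1 = 43 − 7·6
1 = −7·264 + 43·43
1 = 43·571 − 93·264
1 = −93·1406 + 229·571
1 = 229·34315 − 5589·1406
1406⁻¹ ≡ 28726 (mod 34315), so k ≡ 28726·1008 ≡ 28263 (mod 34315).
x = 781 + 1406·28263 = 39738559.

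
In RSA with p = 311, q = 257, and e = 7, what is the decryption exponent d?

68023

φ(n) = (p−1)(q−1) = 310·256 = 79360.
Need d with 7·d ≡ 1 (mod 79360). Apply the extended Euclidean algorithm:
79360 = 11337·7 + 1
7 = 7·1 + 0
Back-substitute:
1 = 79360 − 11337·7
So 7·(-11337) ≡ 1 (mod 79360), hence d ≡ -11337 ≡ 68023 (mod 79360).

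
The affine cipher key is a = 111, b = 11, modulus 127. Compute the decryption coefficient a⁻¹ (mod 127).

119

Run Euclid on (127, 111):
127 = 1*111 + 16
111 = 6*16 + 15
16 = 1*15 + 1
15 = 15*1 + 0
gcd = 1, so the inverse exists. Back-substitute:
1 = 16 − 15
1 = −111 + 7·16
1 = 7·127 − 8·111
Thus 111·(-8) ≡ 1 (mod 127); reducing, -8 mod 127 = 119.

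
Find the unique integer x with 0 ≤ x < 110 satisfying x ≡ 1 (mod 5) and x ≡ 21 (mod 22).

21

Write x = 1 + 5·k. Then 5·k ≡ 21 − 1 ≡ 20 (mod 22).
Need 5⁻¹ mod 22. Extended Euclid on (22, 5):
22 = 4·5 + 2
5 = 2·2 + 1
2 = 2·1 + 0
Back-substitute:
1 = 5 − 2·2
1 = −2·22 + 9·5
5⁻¹ ≡ 9 (mod 22), so k ≡ 9·20 ≡ 4 (mod 22).
x = 1 + 5·4 = 21.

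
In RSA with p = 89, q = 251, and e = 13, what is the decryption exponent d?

5077

φ(n) = (p−1)(q−1) = 88·250 = 22000.
Need d with 13·d ≡ 1 (mod 22000). Apply the extended Euclidean algorithm:
22000 = 1692*13 + 4
13 = 3*4 + 1
4 = 4*1 + 0
Back-substitute:
1 = 13 − 3·4
1 = −3·22000 + 5077·13
So 13·5077 ≡ 1 (mod 22000), hence d = 5077.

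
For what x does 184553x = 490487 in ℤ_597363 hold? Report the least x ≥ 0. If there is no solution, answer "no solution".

461944

First find gcd(184553, 597363):
597363 = 3*184553 + 43704
184553 = 4*43704 + 9737
43704 = 4*9737 + 4756
9737 = 2*4756 + 225
4756 = 21*225 + 31
225 = 7*31 + 8
31 = 3*8 + 7
8 = 1*7 + 1
7 = 7*1 + 0
gcd = 1, so a unique solution mod 597363 exists.
Back-substitute for the Bézout coefficients:
1 = 8 − 7
1 = −31 + 4·8
1 = 4·225 − 29·31
1 = −29·4756 + 613·225
1 = 613·9737 − 1255·4756
1 = −1255·43704 + 5633·9737
1 = 5633·184553 − 23787·43704
1 = −23787·597363 + 76994·184553
So 184553·(76994) ≡ 1 (mod 597363), giving 184553⁻¹ ≡ 76994.
x ≡ 184553⁻¹·490487 ≡ 76994·490487 ≡ 461944 (mod 597363).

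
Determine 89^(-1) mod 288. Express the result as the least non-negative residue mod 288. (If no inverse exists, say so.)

233

Run Euclid on (288, 89):
288 = 3×89 + 21
89 = 4×21 + 5
21 = 4×5 + 1
5 = 5×1 + 0
Since gcd(89, 288) = 1, back-substitute to write 1 as a combination:
1 = 21 − 4·5
1 = −4·89 + 17·21
1 = 17·288 − 55·89
Thus 89·(-55) ≡ 1 (mod 288); reducing, -55 mod 288 = 233.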